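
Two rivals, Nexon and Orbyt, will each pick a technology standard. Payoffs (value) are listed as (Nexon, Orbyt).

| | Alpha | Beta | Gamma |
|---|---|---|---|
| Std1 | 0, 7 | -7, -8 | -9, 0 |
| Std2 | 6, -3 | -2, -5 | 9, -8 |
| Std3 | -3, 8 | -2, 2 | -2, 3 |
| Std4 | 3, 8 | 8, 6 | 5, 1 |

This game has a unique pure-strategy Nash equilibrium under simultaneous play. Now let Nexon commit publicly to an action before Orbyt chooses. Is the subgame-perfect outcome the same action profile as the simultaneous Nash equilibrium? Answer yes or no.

yes

Backward induction with Nexon moving first.
- Std1 → Orbyt plays Alpha (best of 7, -8, 0); Nexon gets 0.
- Std2 → Orbyt plays Alpha (best of -3, -5, -8); Nexon gets 6.
- Std3 → Orbyt plays Alpha (best of 8, 2, 3); Nexon gets -3.
- Std4 → Orbyt plays Alpha (best of 8, 6, 1); Nexon gets 3.
Nexon's induced payoffs are 0, 6, -3, 3, so Nexon commits to Std2. Subgame-perfect outcome: (Std2, Alpha) with payoffs (6, -3).
Now find the simultaneous Nash equilibrium.
Nexon's best replies: Alpha→Std2; Beta→Std4; Gamma→Std2.
Orbyt's best replies: Std1→Alpha; Std2→Alpha; Std3→Alpha; Std4→Alpha.
Only (Std2, Alpha) has each player best-responding; Nash payoffs (6, -3).
Sequential outcome (Std2, Alpha) coincides with the Nash profile (Std2, Alpha).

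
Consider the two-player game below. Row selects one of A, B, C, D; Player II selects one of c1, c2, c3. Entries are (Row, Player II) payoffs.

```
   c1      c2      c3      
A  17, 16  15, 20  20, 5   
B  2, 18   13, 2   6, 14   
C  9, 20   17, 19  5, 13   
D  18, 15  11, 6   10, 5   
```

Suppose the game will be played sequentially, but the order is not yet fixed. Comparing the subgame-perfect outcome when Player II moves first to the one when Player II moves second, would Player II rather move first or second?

first

If Row leads: Player II's best replies are A→c2, B→c1, C→c1, D→c1; Row's induced payoffs 15, 2, 9, 18; outcome (D, c1), payoffs (18, 15).
If Player II leads: Row's best replies are c1→D, c2→C, c3→A; Player II's induced payoffs 15, 19, 5; outcome (C, c2), payoffs (17, 19).
Player II gets 19 moving first and 15 moving second, so Player II prefers to move first.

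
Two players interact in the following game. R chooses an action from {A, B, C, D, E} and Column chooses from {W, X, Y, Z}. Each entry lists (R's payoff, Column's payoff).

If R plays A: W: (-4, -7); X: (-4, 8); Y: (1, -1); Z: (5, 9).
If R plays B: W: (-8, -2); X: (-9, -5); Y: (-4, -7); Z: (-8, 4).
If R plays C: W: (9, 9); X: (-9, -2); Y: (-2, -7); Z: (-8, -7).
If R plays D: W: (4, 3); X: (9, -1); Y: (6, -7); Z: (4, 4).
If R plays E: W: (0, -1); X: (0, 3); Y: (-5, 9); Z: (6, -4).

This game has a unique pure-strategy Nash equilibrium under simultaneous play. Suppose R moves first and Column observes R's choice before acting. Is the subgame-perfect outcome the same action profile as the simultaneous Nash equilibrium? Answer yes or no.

yes

Solve by backward induction (R leads).
- A: BR = Z, leader payoff 5.
- B: BR = Z, leader payoff -8.
- C: BR = W, leader payoff 9.
- D: BR = Z, leader payoff 4.
- E: BR = Y, leader payoff -5.
Among 5, -8, 9, 4, -5, the best is 9 at C. Subgame-perfect outcome: (C, W) with payoffs (9, 9).
Under simultaneous play:
R's best replies: W→C; X→D; Y→D; Z→E.
Column's best replies: A→Z; B→Z; C→W; D→Z; E→Y.
Only (C, W) has each player best-responding; Nash payoffs (9, 9).
Sequential outcome (C, W) coincides with the Nash profile (C, W).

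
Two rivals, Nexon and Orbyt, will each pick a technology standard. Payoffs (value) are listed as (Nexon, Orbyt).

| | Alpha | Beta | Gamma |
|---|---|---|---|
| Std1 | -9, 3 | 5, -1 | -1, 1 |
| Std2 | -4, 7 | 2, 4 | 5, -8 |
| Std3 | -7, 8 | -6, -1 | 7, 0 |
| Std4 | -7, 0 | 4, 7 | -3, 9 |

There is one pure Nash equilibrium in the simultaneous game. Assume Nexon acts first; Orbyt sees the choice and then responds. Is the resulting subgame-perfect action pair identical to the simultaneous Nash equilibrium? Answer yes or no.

Orbyt best-responds to each possible Nexon move:
- Std1 → Orbyt plays Alpha (best of 3, -1, 1); Nexon gets -9.
- Std2 → Orbyt plays Alpha (best of 7, 4, -8); Nexon gets -4.
- Std3 → Orbyt plays Alpha (best of 8, -1, 0); Nexon gets -7.
- Std4 → Orbyt plays Gamma (best of 0, 7, 9); Nexon gets -3.
Among -9, -4, -7, -3, the best is -3 at Std4. Subgame-perfect outcome: (Std4, Gamma) with payoffs (-3, 9).
Under simultaneous play:
Nexon's best replies: Alpha→Std2; Beta→Std1; Gamma→Std3.
Orbyt's best replies: Std1→Alpha; Std2→Alpha; Std3→Alpha; Std4→Gamma.
Only (Std2, Alpha) has each player best-responding; Nash payoffs (-4, 7).
Sequential outcome (Std4, Gamma) differs from the Nash profile (Std2, Alpha).

no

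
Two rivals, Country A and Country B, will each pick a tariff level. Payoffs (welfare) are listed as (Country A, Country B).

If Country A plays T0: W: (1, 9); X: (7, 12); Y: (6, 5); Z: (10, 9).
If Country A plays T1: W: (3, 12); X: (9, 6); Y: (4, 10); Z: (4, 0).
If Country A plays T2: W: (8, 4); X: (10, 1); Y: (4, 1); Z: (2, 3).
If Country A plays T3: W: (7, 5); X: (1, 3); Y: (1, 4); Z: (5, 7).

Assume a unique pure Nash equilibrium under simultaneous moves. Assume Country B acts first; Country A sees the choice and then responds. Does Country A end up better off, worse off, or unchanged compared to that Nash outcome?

better off

Solve by backward induction (Country B leads).
- W: BR = T2, leader payoff 4.
- X: BR = T2, leader payoff 1.
- Y: BR = T0, leader payoff 5.
- Z: BR = T0, leader payoff 9.
Maximizing over 4, 1, 5, 9, Country B chooses Z. Subgame-perfect outcome: (T0, Z) with payoffs (10, 9).
For the simultaneous game, intersect best replies.
Country A's best replies: W→T2; X→T2; Y→T0; Z→T0.
Country B's best replies: T0→X; T1→W; T2→W; T3→Z.
The unique mutual best reply is (T2, W), giving (8, 4).
Country A earns 10 sequentially versus 8 at the Nash outcome: better off.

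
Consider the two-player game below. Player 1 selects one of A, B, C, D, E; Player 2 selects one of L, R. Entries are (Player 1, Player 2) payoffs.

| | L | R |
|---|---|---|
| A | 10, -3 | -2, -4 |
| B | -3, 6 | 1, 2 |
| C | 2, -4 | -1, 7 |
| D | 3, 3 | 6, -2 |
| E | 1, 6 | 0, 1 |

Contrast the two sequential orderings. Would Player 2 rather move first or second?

If Player 1 leads: Player 2's best replies are A→L, B→L, C→R, D→L, E→L; Player 1's induced payoffs 10, -3, -1, 3, 1; outcome (A, L), payoffs (10, -3).
If Player 2 leads: Player 1's best replies are L→A, R→D; Player 2's induced payoffs -3, -2; outcome (D, R), payoffs (6, -2).
Player 2 gets -2 moving first and -3 moving second, so Player 2 prefers to move first.

first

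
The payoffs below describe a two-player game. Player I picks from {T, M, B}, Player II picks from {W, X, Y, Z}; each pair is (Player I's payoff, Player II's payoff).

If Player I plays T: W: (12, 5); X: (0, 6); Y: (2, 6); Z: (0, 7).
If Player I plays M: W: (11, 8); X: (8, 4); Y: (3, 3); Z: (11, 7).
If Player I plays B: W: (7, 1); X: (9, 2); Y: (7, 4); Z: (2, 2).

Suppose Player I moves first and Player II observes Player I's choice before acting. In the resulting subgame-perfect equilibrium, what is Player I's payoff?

11

Player II best-responds to each possible Player I move:
- T: Player II compares 5, 6, 6, 7 and picks Z; Player I would get 0.
- M: Player II compares 8, 4, 3, 7 and picks W; Player I would get 11.
- B: Player II compares 1, 2, 4, 2 and picks Y; Player I would get 7.
Among 0, 11, 7, the best is 11 at M. Subgame-perfect outcome: (M, W) with payoffs (11, 8).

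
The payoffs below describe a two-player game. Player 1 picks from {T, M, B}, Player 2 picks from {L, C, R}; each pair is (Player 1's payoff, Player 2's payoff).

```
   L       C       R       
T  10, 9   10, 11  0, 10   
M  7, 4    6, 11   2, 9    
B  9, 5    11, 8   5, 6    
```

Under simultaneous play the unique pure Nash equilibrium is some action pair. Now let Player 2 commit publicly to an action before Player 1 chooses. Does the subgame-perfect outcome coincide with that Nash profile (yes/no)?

no

Solve by backward induction (Player 2 leads).
- L → Player 1 plays T (best of 10, 7, 9); Player 2 gets 9.
- C → Player 1 plays B (best of 10, 6, 11); Player 2 gets 8.
- R → Player 1 plays B (best of 0, 2, 5); Player 2 gets 6.
Among 9, 8, 6, the best is 9 at L. Subgame-perfect outcome: (T, L) with payoffs (10, 9).
For the simultaneous game, intersect best replies.
Player 1's best replies: L→T; C→B; R→B.
Player 2's best replies: T→C; M→C; B→C.
The unique mutual best reply is (B, C), giving (11, 8).
Sequential outcome (T, L) differs from the Nash profile (B, C).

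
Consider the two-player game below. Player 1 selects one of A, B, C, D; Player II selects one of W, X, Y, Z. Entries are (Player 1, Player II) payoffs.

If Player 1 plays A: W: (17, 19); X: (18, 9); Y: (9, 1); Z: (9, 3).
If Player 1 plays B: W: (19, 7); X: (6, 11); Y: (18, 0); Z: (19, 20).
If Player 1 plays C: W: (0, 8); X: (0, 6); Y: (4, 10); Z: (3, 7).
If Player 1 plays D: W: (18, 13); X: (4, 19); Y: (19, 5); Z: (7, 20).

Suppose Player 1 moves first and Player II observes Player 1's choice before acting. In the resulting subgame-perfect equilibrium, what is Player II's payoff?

20

Work backward from Player II's decision.
- A: BR = W, leader payoff 17.
- B: BR = Z, leader payoff 19.
- C: BR = Y, leader payoff 4.
- D: BR = Z, leader payoff 7.
Player 1's induced payoffs are 17, 19, 4, 7, so Player 1 commits to B. Subgame-perfect outcome: (B, Z) with payoffs (19, 20).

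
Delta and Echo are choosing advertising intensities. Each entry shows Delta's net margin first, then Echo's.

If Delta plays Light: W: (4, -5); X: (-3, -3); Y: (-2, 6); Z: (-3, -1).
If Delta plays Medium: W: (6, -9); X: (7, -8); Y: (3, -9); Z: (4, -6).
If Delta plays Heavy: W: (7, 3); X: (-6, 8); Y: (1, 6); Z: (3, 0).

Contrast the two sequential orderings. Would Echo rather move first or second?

If Delta leads: Echo's best replies are Light→Y, Medium→Z, Heavy→X; Delta's induced payoffs -2, 4, -6; outcome (Medium, Z), payoffs (4, -6).
If Echo leads: Delta's best replies are W→Heavy, X→Medium, Y→Medium, Z→Medium; Echo's induced payoffs 3, -8, -9, -6; outcome (Heavy, W), payoffs (7, 3).
Echo gets 3 moving first and -6 moving second, so Echo prefers to move first.

first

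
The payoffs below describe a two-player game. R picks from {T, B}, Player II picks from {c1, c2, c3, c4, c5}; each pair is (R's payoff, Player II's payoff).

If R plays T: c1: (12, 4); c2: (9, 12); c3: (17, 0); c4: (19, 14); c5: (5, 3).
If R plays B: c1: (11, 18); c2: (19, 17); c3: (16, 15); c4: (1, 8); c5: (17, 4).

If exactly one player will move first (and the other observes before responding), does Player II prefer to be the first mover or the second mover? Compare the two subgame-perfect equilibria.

If R leads: Player II's best replies are T→c4, B→c1; R's induced payoffs 19, 11; outcome (T, c4), payoffs (19, 14).
If Player II leads: R's best replies are c1→T, c2→B, c3→T, c4→T, c5→B; Player II's induced payoffs 4, 17, 0, 14, 4; outcome (B, c2), payoffs (19, 17).
Player II gets 17 moving first and 14 moving second, so Player II prefers to move first.

first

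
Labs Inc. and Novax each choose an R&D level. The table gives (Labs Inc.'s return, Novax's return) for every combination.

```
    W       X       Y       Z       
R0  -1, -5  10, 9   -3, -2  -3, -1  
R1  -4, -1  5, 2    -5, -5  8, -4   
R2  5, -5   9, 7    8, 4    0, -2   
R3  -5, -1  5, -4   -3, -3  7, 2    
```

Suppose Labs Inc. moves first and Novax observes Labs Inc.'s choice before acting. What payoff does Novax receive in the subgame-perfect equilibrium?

Novax best-responds to each possible Labs Inc. move:
- R0: Novax compares -5, 9, -2, -1 and picks X; Labs Inc. would get 10.
- R1: Novax compares -1, 2, -5, -4 and picks X; Labs Inc. would get 5.
- R2: Novax compares -5, 7, 4, -2 and picks X; Labs Inc. would get 9.
- R3: Novax compares -1, -4, -3, 2 and picks Z; Labs Inc. would get 7.
Among 10, 5, 9, 7, the best is 10 at R0. Subgame-perfect outcome: (R0, X) with payoffs (10, 9).

9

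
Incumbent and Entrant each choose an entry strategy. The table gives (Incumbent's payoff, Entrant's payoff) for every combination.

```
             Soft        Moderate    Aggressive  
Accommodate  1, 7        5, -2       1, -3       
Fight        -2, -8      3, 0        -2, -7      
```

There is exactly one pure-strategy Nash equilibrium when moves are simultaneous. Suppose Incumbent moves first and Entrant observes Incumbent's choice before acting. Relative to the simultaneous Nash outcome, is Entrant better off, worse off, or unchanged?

worse off

Work backward from Entrant's decision.
- Accommodate: Entrant compares 7, -2, -3 and picks Soft; Incumbent would get 1.
- Fight: Entrant compares -8, 0, -7 and picks Moderate; Incumbent would get 3.
Incumbent's induced payoffs are 1, 3, so Incumbent commits to Fight. Subgame-perfect outcome: (Fight, Moderate) with payoffs (3, 0).
Under simultaneous play:
Incumbent's best replies: Soft→Accommodate; Moderate→Accommodate; Aggressive→Accommodate.
Entrant's best replies: Accommodate→Soft; Fight→Moderate.
The unique mutual best reply is (Accommodate, Soft), giving (1, 7).
Entrant earns 0 sequentially versus 7 at the Nash outcome: worse off.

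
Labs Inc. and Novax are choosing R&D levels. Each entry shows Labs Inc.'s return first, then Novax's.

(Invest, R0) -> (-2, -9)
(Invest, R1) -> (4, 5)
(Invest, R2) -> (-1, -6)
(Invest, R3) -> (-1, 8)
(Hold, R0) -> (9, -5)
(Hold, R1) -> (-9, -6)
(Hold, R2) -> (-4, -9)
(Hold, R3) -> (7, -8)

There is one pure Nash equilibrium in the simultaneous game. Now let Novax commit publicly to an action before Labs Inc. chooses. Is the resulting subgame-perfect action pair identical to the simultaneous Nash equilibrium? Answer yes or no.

no

Labs Inc. best-responds to each possible Novax move:
- R0: BR = Hold, leader payoff -5.
- R1: BR = Invest, leader payoff 5.
- R2: BR = Invest, leader payoff -6.
- R3: BR = Hold, leader payoff -8.
Novax's induced payoffs are -5, 5, -6, -8, so Novax commits to R1. Subgame-perfect outcome: (Invest, R1) with payoffs (4, 5).
Now find the simultaneous Nash equilibrium.
Labs Inc.'s best replies: R0→Hold; R1→Invest; R2→Invest; R3→Hold.
Novax's best replies: Invest→R3; Hold→R0.
Only (Hold, R0) has each player best-responding; Nash payoffs (9, -5).
Sequential outcome (Invest, R1) differs from the Nash profile (Hold, R0).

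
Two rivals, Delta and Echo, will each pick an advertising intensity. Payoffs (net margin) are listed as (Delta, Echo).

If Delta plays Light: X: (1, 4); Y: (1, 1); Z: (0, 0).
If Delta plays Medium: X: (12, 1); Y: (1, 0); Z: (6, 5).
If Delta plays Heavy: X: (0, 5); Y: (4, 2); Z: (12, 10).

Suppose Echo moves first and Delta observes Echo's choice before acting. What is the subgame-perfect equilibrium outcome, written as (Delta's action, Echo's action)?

(Heavy, Z)

Backward induction with Echo moving first.
- X: BR = Medium, leader payoff 1.
- Y: BR = Heavy, leader payoff 2.
- Z: BR = Heavy, leader payoff 10.
Among 1, 2, 10, the best is 10 at Z. Subgame-perfect outcome: (Heavy, Z) with payoffs (12, 10).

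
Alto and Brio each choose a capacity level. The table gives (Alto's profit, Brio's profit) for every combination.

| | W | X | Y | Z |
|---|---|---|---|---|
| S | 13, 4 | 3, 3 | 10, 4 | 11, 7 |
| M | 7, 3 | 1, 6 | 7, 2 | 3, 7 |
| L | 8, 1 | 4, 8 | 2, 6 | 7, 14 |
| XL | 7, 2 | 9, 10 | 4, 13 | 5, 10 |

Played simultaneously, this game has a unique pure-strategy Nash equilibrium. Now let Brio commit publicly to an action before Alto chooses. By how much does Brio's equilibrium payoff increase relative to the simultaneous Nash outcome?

3

Alto best-responds to each possible Brio move:
- W: Alto compares 13, 7, 8, 7 and picks S; Brio would get 4.
- X: Alto compares 3, 1, 4, 9 and picks XL; Brio would get 10.
- Y: Alto compares 10, 7, 2, 4 and picks S; Brio would get 4.
- Z: Alto compares 11, 3, 7, 5 and picks S; Brio would get 7.
Brio's induced payoffs are 4, 10, 4, 7, so Brio commits to X. Subgame-perfect outcome: (XL, X) with payoffs (9, 10).
For the simultaneous game, intersect best replies.
Alto's best replies: W→S; X→XL; Y→S; Z→S.
Brio's best replies: S→Z; M→Z; L→Z; XL→Y.
The unique mutual best reply is (S, Z), giving (11, 7).
Brio's commitment gain: 10 − 7 = 3.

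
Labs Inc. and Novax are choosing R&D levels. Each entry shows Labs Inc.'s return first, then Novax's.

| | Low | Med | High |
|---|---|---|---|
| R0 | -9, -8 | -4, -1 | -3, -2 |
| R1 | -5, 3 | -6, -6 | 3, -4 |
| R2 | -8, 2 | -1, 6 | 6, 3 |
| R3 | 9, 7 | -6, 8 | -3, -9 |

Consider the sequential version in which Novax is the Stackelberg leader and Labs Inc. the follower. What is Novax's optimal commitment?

Backward induction with Novax moving first.
- Low → Labs Inc. plays R3 (best of -9, -5, -8, 9); Novax gets 7.
- Med → Labs Inc. plays R2 (best of -4, -6, -1, -6); Novax gets 6.
- High → Labs Inc. plays R2 (best of -3, 3, 6, -3); Novax gets 3.
Maximizing over 7, 6, 3, Novax chooses Low. Subgame-perfect outcome: (R3, Low) with payoffs (9, 7).

Low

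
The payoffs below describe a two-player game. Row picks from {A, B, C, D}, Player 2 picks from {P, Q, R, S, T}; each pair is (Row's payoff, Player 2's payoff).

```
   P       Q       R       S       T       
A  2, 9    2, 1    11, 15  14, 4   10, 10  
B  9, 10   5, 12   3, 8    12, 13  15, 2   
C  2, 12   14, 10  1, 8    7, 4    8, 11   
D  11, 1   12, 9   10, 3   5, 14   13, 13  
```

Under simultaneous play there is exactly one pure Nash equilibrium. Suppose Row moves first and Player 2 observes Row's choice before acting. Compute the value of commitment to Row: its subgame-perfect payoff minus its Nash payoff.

1

Backward induction with Row moving first.
- A → Player 2 plays R (best of 9, 1, 15, 4, 10); Row gets 11.
- B → Player 2 plays S (best of 10, 12, 8, 13, 2); Row gets 12.
- C → Player 2 plays P (best of 12, 10, 8, 4, 11); Row gets 2.
- D → Player 2 plays S (best of 1, 9, 3, 14, 13); Row gets 5.
Among 11, 12, 2, 5, the best is 12 at B. Subgame-perfect outcome: (B, S) with payoffs (12, 13).
Under simultaneous play:
Row's best replies: P→D; Q→C; R→A; S→A; T→B.
Player 2's best replies: A→R; B→S; C→P; D→S.
Only (A, R) has each player best-responding; Nash payoffs (11, 15).
Row's commitment gain: 12 − 11 = 1.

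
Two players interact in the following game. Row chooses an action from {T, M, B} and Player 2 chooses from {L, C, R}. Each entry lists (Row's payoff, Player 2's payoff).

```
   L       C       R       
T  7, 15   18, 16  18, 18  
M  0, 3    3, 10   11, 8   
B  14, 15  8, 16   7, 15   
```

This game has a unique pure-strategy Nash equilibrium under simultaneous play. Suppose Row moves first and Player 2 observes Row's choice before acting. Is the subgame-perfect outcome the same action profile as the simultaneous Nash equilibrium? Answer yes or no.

yes

Player 2 best-responds to each possible Row move:
- T → Player 2 plays R (best of 15, 16, 18); Row gets 18.
- M → Player 2 plays C (best of 3, 10, 8); Row gets 3.
- B → Player 2 plays C (best of 15, 16, 15); Row gets 8.
Maximizing over 18, 3, 8, Row chooses T. Subgame-perfect outcome: (T, R) with payoffs (18, 18).
For the simultaneous game, intersect best replies.
Row's best replies: L→B; C→T; R→T.
Player 2's best replies: T→R; M→C; B→C.
Only (T, R) has each player best-responding; Nash payoffs (18, 18).
Sequential outcome (T, R) coincides with the Nash profile (T, R).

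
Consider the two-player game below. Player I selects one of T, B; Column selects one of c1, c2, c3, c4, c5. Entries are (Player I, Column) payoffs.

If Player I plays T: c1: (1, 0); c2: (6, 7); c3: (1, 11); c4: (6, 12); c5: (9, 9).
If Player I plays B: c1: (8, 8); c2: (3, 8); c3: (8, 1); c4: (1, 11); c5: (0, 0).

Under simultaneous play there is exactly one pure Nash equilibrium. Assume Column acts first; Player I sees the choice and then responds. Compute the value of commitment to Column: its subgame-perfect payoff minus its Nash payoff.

0

Solve by backward induction (Column leads).
- c1: BR = B, leader payoff 8.
- c2: BR = T, leader payoff 7.
- c3: BR = B, leader payoff 1.
- c4: BR = T, leader payoff 12.
- c5: BR = T, leader payoff 9.
Column's induced payoffs are 8, 7, 1, 12, 9, so Column commits to c4. Subgame-perfect outcome: (T, c4) with payoffs (6, 12).
Now find the simultaneous Nash equilibrium.
Player I's best replies: c1→B; c2→T; c3→B; c4→T; c5→T.
Column's best replies: T→c4; B→c4.
Only (T, c4) has each player best-responding; Nash payoffs (6, 12).
Column's commitment gain: 12 − 12 = 0.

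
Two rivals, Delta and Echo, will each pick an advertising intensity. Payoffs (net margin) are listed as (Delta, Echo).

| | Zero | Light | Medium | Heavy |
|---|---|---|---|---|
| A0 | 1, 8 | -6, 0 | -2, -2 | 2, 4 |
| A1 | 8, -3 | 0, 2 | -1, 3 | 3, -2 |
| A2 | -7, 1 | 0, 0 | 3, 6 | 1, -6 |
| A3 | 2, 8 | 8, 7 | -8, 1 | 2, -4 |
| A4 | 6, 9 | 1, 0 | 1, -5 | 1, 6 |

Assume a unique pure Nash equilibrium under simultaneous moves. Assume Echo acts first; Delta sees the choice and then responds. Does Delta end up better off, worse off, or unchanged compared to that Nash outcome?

Work backward from Delta's decision.
- Zero: BR = A1, leader payoff -3.
- Light: BR = A3, leader payoff 7.
- Medium: BR = A2, leader payoff 6.
- Heavy: BR = A1, leader payoff -2.
Echo's induced payoffs are -3, 7, 6, -2, so Echo commits to Light. Subgame-perfect outcome: (A3, Light) with payoffs (8, 7).
Under simultaneous play:
Delta's best replies: Zero→A1; Light→A3; Medium→A2; Heavy→A1.
Echo's best replies: A0→Zero; A1→Medium; A2→Medium; A3→Zero; A4→Zero.
Only (A2, Medium) has each player best-responding; Nash payoffs (3, 6).
Delta earns 8 sequentially versus 3 at the Nash outcome: better off.

better off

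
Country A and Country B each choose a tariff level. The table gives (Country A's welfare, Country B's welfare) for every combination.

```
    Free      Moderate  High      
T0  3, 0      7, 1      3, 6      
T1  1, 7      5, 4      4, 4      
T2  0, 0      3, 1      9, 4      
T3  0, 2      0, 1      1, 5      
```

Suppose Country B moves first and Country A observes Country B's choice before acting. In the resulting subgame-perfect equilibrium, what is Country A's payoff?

9

Solve by backward induction (Country B leads).
- Free: BR = T0, leader payoff 0.
- Moderate: BR = T0, leader payoff 1.
- High: BR = T2, leader payoff 4.
Maximizing over 0, 1, 4, Country B chooses High. Subgame-perfect outcome: (T2, High) with payoffs (9, 4).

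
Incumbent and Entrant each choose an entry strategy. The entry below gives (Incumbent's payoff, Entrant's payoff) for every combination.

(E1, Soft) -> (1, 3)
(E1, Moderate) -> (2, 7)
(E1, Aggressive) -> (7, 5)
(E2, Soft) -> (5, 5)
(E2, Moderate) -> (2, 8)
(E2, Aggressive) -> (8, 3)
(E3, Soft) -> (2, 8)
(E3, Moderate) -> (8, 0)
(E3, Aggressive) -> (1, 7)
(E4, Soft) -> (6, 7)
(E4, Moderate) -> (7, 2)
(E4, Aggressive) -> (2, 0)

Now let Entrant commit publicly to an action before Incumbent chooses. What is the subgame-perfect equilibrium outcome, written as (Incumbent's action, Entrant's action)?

(E4, Soft)

Work backward from Incumbent's decision.
- Soft: BR = E4, leader payoff 7.
- Moderate: BR = E3, leader payoff 0.
- Aggressive: BR = E2, leader payoff 3.
Maximizing over 7, 0, 3, Entrant chooses Soft. Subgame-perfect outcome: (E4, Soft) with payoffs (6, 7).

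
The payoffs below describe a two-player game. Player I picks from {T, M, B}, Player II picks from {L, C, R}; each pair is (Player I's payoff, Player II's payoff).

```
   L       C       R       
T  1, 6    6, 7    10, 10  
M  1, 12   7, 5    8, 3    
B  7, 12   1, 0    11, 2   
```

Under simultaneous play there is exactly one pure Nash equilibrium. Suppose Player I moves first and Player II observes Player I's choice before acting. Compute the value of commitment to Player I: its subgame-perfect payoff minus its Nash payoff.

Player II best-responds to each possible Player I move:
- T: BR = R, leader payoff 10.
- M: BR = L, leader payoff 1.
- B: BR = L, leader payoff 7.
Player I's induced payoffs are 10, 1, 7, so Player I commits to T. Subgame-perfect outcome: (T, R) with payoffs (10, 10).
For the simultaneous game, intersect best replies.
Player I's best replies: L→B; C→M; R→B.
Player II's best replies: T→R; M→L; B→L.
Only (B, L) has each player best-responding; Nash payoffs (7, 12).
Player I's commitment gain: 10 − 7 = 3.

3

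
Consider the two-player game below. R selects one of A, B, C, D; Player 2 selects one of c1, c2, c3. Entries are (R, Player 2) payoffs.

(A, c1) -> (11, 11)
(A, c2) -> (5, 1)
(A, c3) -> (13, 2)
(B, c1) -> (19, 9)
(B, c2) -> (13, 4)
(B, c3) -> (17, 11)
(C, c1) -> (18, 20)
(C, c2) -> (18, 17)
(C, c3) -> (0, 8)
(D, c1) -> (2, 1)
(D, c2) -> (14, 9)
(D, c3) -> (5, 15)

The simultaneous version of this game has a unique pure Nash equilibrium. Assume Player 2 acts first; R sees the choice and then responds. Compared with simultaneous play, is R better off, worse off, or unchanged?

Backward induction with Player 2 moving first.
- c1 → R plays B (best of 11, 19, 18, 2); Player 2 gets 9.
- c2 → R plays C (best of 5, 13, 18, 14); Player 2 gets 17.
- c3 → R plays B (best of 13, 17, 0, 5); Player 2 gets 11.
Among 9, 17, 11, the best is 17 at c2. Subgame-perfect outcome: (C, c2) with payoffs (18, 17).
Under simultaneous play:
R's best replies: c1→B; c2→C; c3→B.
Player 2's best replies: A→c1; B→c3; C→c1; D→c3.
Only (B, c3) has each player best-responding; Nash payoffs (17, 11).
R earns 18 sequentially versus 17 at the Nash outcome: better off.

better off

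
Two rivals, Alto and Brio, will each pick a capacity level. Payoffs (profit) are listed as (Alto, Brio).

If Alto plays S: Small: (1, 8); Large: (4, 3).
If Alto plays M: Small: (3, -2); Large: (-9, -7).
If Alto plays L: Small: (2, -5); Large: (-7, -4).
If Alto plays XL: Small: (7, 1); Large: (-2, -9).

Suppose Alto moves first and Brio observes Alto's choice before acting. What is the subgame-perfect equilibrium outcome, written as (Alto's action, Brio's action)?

(XL, Small)

Brio best-responds to each possible Alto move:
- S: BR = Small, leader payoff 1.
- M: BR = Small, leader payoff 3.
- L: BR = Large, leader payoff -7.
- XL: BR = Small, leader payoff 7.
Among 1, 3, -7, 7, the best is 7 at XL. Subgame-perfect outcome: (XL, Small) with payoffs (7, 1).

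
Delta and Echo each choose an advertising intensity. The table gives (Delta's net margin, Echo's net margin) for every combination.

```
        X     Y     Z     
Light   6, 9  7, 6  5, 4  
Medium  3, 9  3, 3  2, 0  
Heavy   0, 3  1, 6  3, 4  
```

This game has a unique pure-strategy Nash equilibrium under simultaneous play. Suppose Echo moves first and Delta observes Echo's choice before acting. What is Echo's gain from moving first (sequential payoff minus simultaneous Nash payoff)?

Backward induction with Echo moving first.
- X: BR = Light, leader payoff 9.
- Y: BR = Light, leader payoff 6.
- Z: BR = Light, leader payoff 4.
Echo's induced payoffs are 9, 6, 4, so Echo commits to X. Subgame-perfect outcome: (Light, X) with payoffs (6, 9).
Now find the simultaneous Nash equilibrium.
Delta's best replies: X→Light; Y→Light; Z→Light.
Echo's best replies: Light→X; Medium→X; Heavy→Y.
Only (Light, X) has each player best-responding; Nash payoffs (6, 9).
Echo's commitment gain: 9 − 9 = 0.

0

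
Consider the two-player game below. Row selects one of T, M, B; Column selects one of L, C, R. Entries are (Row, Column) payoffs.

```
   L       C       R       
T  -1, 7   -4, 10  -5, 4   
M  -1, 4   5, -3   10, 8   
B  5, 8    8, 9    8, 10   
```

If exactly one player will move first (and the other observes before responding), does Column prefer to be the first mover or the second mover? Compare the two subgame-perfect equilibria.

If Row leads: Column's best replies are T→C, M→R, B→R; Row's induced payoffs -4, 10, 8; outcome (M, R), payoffs (10, 8).
If Column leads: Row's best replies are L→B, C→B, R→M; Column's induced payoffs 8, 9, 8; outcome (B, C), payoffs (8, 9).
Column gets 9 moving first and 8 moving second, so Column prefers to move first.

first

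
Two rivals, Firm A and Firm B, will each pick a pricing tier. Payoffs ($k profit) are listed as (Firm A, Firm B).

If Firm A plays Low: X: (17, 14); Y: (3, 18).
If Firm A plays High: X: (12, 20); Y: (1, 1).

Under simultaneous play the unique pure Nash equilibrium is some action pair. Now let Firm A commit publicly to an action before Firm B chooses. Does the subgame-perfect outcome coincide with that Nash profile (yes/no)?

no

Backward induction with Firm A moving first.
- Low: BR = Y, leader payoff 3.
- High: BR = X, leader payoff 12.
Maximizing over 3, 12, Firm A chooses High. Subgame-perfect outcome: (High, X) with payoffs (12, 20).
Under simultaneous play:
Firm A's best replies: X→Low; Y→Low.
Firm B's best replies: Low→Y; High→X.
Only (Low, Y) has each player best-responding; Nash payoffs (3, 18).
Sequential outcome (High, X) differs from the Nash profile (Low, Y).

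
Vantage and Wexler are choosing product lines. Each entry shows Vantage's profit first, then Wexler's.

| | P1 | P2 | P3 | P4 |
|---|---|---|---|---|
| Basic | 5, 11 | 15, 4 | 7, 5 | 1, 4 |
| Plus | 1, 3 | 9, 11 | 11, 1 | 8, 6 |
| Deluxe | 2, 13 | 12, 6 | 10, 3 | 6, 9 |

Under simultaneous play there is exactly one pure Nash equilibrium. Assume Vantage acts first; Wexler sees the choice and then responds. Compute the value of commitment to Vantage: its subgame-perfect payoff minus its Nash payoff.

Work backward from Wexler's decision.
- Basic: Wexler compares 11, 4, 5, 4 and picks P1; Vantage would get 5.
- Plus: Wexler compares 3, 11, 1, 6 and picks P2; Vantage would get 9.
- Deluxe: Wexler compares 13, 6, 3, 9 and picks P1; Vantage would get 2.
Maximizing over 5, 9, 2, Vantage chooses Plus. Subgame-perfect outcome: (Plus, P2) with payoffs (9, 11).
Under simultaneous play:
Vantage's best replies: P1→Basic; P2→Basic; P3→Plus; P4→Plus.
Wexler's best replies: Basic→P1; Plus→P2; Deluxe→P1.
The unique mutual best reply is (Basic, P1), giving (5, 11).
Vantage's commitment gain: 9 − 5 = 4.

4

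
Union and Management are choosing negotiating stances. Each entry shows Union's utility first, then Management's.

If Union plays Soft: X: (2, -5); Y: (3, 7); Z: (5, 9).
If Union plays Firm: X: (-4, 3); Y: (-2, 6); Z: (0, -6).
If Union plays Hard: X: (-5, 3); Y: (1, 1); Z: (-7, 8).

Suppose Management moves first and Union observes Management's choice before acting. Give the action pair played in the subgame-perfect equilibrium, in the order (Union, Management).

(Soft, Z)

Solve by backward induction (Management leads).
- X: BR = Soft, leader payoff -5.
- Y: BR = Soft, leader payoff 7.
- Z: BR = Soft, leader payoff 9.
Maximizing over -5, 7, 9, Management chooses Z. Subgame-perfect outcome: (Soft, Z) with payoffs (5, 9).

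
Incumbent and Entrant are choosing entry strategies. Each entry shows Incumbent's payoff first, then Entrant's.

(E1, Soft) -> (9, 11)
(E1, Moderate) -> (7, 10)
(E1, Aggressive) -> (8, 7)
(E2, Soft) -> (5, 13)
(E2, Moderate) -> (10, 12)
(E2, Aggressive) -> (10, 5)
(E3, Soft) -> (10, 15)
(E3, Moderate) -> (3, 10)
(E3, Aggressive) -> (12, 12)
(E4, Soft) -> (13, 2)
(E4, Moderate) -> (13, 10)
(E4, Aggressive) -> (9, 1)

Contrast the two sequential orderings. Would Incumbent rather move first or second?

first

If Incumbent leads: Entrant's best replies are E1→Soft, E2→Soft, E3→Soft, E4→Moderate; Incumbent's induced payoffs 9, 5, 10, 13; outcome (E4, Moderate), payoffs (13, 10).
If Entrant leads: Incumbent's best replies are Soft→E4, Moderate→E4, Aggressive→E3; Entrant's induced payoffs 2, 10, 12; outcome (E3, Aggressive), payoffs (12, 12).
Incumbent gets 13 moving first and 12 moving second, so Incumbent prefers to move first.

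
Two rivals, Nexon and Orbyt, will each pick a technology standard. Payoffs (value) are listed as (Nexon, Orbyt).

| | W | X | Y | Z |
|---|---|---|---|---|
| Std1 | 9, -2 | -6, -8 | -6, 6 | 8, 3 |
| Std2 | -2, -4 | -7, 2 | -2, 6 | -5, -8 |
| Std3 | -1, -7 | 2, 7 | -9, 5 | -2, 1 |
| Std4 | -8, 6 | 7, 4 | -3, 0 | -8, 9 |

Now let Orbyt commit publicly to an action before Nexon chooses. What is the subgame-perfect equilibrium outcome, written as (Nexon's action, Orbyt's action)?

(Std2, Y)

Backward induction with Orbyt moving first.
- W → Nexon plays Std1 (best of 9, -2, -1, -8); Orbyt gets -2.
- X → Nexon plays Std4 (best of -6, -7, 2, 7); Orbyt gets 4.
- Y → Nexon plays Std2 (best of -6, -2, -9, -3); Orbyt gets 6.
- Z → Nexon plays Std1 (best of 8, -5, -2, -8); Orbyt gets 3.
Orbyt's induced payoffs are -2, 4, 6, 3, so Orbyt commits to Y. Subgame-perfect outcome: (Std2, Y) with payoffs (-2, 6).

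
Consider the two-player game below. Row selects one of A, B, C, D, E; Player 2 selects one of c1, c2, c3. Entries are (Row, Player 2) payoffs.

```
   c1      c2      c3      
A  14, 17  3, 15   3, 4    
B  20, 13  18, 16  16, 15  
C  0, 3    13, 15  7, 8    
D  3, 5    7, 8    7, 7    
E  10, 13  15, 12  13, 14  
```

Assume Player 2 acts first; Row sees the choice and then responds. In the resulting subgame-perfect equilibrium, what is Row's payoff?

Backward induction with Player 2 moving first.
- c1 → Row plays B (best of 14, 20, 0, 3, 10); Player 2 gets 13.
- c2 → Row plays B (best of 3, 18, 13, 7, 15); Player 2 gets 16.
- c3 → Row plays B (best of 3, 16, 7, 7, 13); Player 2 gets 15.
Maximizing over 13, 16, 15, Player 2 chooses c2. Subgame-perfect outcome: (B, c2) with payoffs (18, 16).

18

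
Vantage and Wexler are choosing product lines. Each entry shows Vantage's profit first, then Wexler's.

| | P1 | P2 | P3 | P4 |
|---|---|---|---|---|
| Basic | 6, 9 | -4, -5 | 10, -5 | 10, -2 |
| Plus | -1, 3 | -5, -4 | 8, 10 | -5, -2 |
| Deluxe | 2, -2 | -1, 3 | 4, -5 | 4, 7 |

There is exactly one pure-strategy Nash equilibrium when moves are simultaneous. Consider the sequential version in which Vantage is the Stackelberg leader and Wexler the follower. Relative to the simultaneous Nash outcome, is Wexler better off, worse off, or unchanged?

Solve by backward induction (Vantage leads).
- Basic: BR = P1, leader payoff 6.
- Plus: BR = P3, leader payoff 8.
- Deluxe: BR = P4, leader payoff 4.
Vantage's induced payoffs are 6, 8, 4, so Vantage commits to Plus. Subgame-perfect outcome: (Plus, P3) with payoffs (8, 10).
Under simultaneous play:
Vantage's best replies: P1→Basic; P2→Deluxe; P3→Basic; P4→Basic.
Wexler's best replies: Basic→P1; Plus→P3; Deluxe→P4.
The unique mutual best reply is (Basic, P1), giving (6, 9).
Wexler earns 10 sequentially versus 9 at the Nash outcome: better off.

better off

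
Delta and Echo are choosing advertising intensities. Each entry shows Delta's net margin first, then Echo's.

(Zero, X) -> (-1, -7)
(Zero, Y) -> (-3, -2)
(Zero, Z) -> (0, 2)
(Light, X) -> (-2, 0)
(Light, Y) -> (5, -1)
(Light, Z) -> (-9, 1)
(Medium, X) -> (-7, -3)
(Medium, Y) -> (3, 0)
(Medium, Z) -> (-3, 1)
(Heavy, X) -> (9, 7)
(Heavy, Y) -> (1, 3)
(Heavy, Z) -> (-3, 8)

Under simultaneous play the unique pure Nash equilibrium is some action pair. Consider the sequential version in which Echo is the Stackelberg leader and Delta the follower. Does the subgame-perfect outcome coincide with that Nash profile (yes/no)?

Backward induction with Echo moving first.
- X → Delta plays Heavy (best of -1, -2, -7, 9); Echo gets 7.
- Y → Delta plays Light (best of -3, 5, 3, 1); Echo gets -1.
- Z → Delta plays Zero (best of 0, -9, -3, -3); Echo gets 2.
Echo's induced payoffs are 7, -1, 2, so Echo commits to X. Subgame-perfect outcome: (Heavy, X) with payoffs (9, 7).
For the simultaneous game, intersect best replies.
Delta's best replies: X→Heavy; Y→Light; Z→Zero.
Echo's best replies: Zero→Z; Light→Z; Medium→Z; Heavy→Z.
Only (Zero, Z) has each player best-responding; Nash payoffs (0, 2).
Sequential outcome (Heavy, X) differs from the Nash profile (Zero, Z).

no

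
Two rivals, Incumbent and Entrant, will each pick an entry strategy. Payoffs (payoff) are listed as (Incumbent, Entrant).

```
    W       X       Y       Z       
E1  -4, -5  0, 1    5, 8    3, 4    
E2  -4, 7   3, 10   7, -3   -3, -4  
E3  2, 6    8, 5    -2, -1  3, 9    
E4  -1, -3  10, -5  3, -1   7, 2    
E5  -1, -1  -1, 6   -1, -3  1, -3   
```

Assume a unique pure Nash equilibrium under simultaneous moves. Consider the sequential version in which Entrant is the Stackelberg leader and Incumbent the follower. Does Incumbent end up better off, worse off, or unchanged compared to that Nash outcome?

Incumbent best-responds to each possible Entrant move:
- W: Incumbent compares -4, -4, 2, -1, -1 and picks E3; Entrant would get 6.
- X: Incumbent compares 0, 3, 8, 10, -1 and picks E4; Entrant would get -5.
- Y: Incumbent compares 5, 7, -2, 3, -1 and picks E2; Entrant would get -3.
- Z: Incumbent compares 3, -3, 3, 7, 1 and picks E4; Entrant would get 2.
Among 6, -5, -3, 2, the best is 6 at W. Subgame-perfect outcome: (E3, W) with payoffs (2, 6).
Under simultaneous play:
Incumbent's best replies: W→E3; X→E4; Y→E2; Z→E4.
Entrant's best replies: E1→Y; E2→X; E3→Z; E4→Z; E5→X.
The unique mutual best reply is (E4, Z), giving (7, 2).
Incumbent earns 2 sequentially versus 7 at the Nash outcome: worse off.

worse off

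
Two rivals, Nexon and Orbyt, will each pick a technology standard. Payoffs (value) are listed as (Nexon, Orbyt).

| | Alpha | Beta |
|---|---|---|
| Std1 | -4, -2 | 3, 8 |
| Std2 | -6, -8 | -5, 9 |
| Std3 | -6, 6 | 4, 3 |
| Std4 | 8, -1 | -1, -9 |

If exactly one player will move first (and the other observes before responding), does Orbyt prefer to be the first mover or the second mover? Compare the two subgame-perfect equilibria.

If Nexon leads: Orbyt's best replies are Std1→Beta, Std2→Beta, Std3→Alpha, Std4→Alpha; Nexon's induced payoffs 3, -5, -6, 8; outcome (Std4, Alpha), payoffs (8, -1).
If Orbyt leads: Nexon's best replies are Alpha→Std4, Beta→Std3; Orbyt's induced payoffs -1, 3; outcome (Std3, Beta), payoffs (4, 3).
Orbyt gets 3 moving first and -1 moving second, so Orbyt prefers to move first.

first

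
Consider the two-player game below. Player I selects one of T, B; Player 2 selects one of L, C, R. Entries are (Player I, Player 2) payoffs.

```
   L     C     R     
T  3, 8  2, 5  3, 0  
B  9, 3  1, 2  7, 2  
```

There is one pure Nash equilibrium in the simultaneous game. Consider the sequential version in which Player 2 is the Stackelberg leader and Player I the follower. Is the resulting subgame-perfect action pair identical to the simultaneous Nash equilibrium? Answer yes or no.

no

Backward induction with Player 2 moving first.
- L: Player I compares 3, 9 and picks B; Player 2 would get 3.
- C: Player I compares 2, 1 and picks T; Player 2 would get 5.
- R: Player I compares 3, 7 and picks B; Player 2 would get 2.
Among 3, 5, 2, the best is 5 at C. Subgame-perfect outcome: (T, C) with payoffs (2, 5).
Under simultaneous play:
Player I's best replies: L→B; C→T; R→B.
Player 2's best replies: T→L; B→L.
Only (B, L) has each player best-responding; Nash payoffs (9, 3).
Sequential outcome (T, C) differs from the Nash profile (B, L).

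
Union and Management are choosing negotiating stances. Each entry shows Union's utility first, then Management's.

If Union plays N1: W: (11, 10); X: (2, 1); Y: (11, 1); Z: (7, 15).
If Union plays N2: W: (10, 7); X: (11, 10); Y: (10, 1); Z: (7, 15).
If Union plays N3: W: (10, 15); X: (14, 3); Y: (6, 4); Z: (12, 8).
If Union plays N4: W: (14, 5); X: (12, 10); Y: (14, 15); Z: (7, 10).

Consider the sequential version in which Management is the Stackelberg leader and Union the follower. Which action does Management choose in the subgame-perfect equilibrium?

Backward induction with Management moving first.
- W: BR = N4, leader payoff 5.
- X: BR = N3, leader payoff 3.
- Y: BR = N4, leader payoff 15.
- Z: BR = N3, leader payoff 8.
Among 5, 3, 15, 8, the best is 15 at Y. Subgame-perfect outcome: (N4, Y) with payoffs (14, 15).

Y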